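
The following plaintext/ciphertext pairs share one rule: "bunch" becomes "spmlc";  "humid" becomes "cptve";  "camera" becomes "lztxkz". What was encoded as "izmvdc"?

vanish

This is an affine cipher: with a=0,…,z=25, each position x becomes (19x+25) mod 26.
Undoing it on izmvdc: i(8)→11·(8−25)≡21=v; z(25)→11·(25−25)≡0=a; m(12)→11·(12−25)≡13=n; v(21)→11·(21−25)≡8=i; d(3)→11·(3−25)≡18=s; c(2)→11·(2−25)≡7=h (all mod 26).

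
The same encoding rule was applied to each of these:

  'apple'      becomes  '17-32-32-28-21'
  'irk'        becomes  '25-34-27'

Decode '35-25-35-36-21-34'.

a is letter #1 and maps to 17: an offset of 16. The number is (letter's place in the alphabet, a=1) + 16.
Undoing it on 35-25-35-36-21-34: 35→(35−16)÷1=19=s, 25→(25−16)÷1=9=i, 35→(35−16)÷1=19=s, 36→(36−16)÷1=20=t, 21→(21−16)÷1=5=e, 34→(34−16)÷1=18=r.

sister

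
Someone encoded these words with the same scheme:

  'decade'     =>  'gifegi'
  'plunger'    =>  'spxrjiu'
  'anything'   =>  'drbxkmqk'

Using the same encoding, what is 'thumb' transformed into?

wlxqe

A repeating key of period 2 is used — shifts +3, +4 over and over.
On thumb: t+3=w, h+4=l, u+3=x, m+4=q, b+3=e.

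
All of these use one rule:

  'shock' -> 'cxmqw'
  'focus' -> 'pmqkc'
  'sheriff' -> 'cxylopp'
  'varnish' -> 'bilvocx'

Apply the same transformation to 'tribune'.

s(18)→c(2) and h(7)→x(23) fit y≡17x+8 (mod 26); the inverse of 17 mod 26 is 23. Each letter's alphabet position (a=0..z=25) is mapped through 17·x+8 mod 26 — an affine cipher.
On tribune: t(19)→17·19+8≡19=t; r(17)→17·17+8≡11=l; i(8)→17·8+8≡14=o; b(1)→17·1+8≡25=z; u(20)→17·20+8≡10=k; n(13)→17·13+8≡21=v; e(4)→17·4+8≡24=y (all mod 26).

tlozkvy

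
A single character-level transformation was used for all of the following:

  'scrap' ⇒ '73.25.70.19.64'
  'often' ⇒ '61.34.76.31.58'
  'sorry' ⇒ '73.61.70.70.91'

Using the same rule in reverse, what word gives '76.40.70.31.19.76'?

With a=1..z=26, the number is 3·pos + 16.
Reversing it on 76.40.70.31.19.76: 76→(76−16)÷3=20=t, 40→(40−16)÷3=8=h, 70→(70−16)÷3=18=r, 31→(31−16)÷3=5=e, 19→(19−16)÷3=1=a, 76→(76−16)÷3=20=t.

threat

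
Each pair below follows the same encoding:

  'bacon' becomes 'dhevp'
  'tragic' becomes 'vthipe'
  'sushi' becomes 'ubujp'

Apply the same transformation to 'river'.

The shift depends on letter class: consonant b→d is +2, but vowel a→h is +7. Two shifts are in play — +7 for a/e/i/o/u, +2 for every other letter.
For river: r(cons)+2=t, i(vowel)+7=p, v(cons)+2=x, e(vowel)+7=l, r(cons)+2=t.

tpxlt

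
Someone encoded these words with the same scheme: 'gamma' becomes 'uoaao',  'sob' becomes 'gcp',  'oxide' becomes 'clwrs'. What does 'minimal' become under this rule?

Every letter moves 14 places later in the alphabet, wrapping around z→a.
On minimal: m+14=a, i+14=w, n+14=b, i+14=w, m+14=a, a+14=o, l+14=z.

awbwaoz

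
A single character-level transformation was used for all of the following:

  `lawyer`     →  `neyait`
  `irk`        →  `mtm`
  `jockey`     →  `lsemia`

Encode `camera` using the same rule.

eeoite

The shift depends on letter class: consonant l→n is +2, but vowel a→e is +4. The rule splits by letter class: vowels +4, consonants +2.
Applying it to camera: c(cons)+2=e, a(vowel)+4=e, m(cons)+2=o, e(vowel)+4=i, r(cons)+2=t, a(vowel)+4=e.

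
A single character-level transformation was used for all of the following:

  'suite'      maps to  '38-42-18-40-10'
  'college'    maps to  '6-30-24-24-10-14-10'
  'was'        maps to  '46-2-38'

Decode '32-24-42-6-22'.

pluck

s(#19)→38 and u(#21)→42: differences scale by 2, so n = 2·pos + 0. With a=1..z=26, the number is 2·pos.
Undoing it on 32-24-42-6-22: 32→(32−0)÷2=16=p, 24→(24−0)÷2=12=l, 42→(42−0)÷2=21=u, 6→(6−0)÷2=3=c, 22→(22−0)÷2=11=k.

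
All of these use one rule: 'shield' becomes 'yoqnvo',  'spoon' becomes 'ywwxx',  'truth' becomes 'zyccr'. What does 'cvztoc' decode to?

worker

In shield: s→y is +6, h→o is +7, i→q is +8, e→n is +9 — the shift increases by 1 each position. Letter i (0-indexed) is shifted by i+6, so successive shifts are 6, 7, 8, ….
Reversing it on cvztoc: c−6=w, v−7=o, z−8=r, t−9=k, o−10=e, c−11=r.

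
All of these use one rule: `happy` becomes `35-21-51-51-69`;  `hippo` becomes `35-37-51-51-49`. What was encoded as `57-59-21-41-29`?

stake

With a=1..z=26, the number is 2·pos + 19.
Undoing it on 57-59-21-41-29: 57→(57−19)÷2=19=s, 59→(59−19)÷2=20=t, 21→(21−19)÷2=1=a, 41→(41−19)÷2=11=k, 29→(29−19)÷2=5=e.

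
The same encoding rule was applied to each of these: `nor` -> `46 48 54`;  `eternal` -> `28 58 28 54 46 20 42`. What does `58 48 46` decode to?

ton

n(#14)→46 and o(#15)→48: differences scale by 2, so n = 2·pos + 18. The formula is n = 2×(alphabet index, a=1) + 18.
Decoding 58 48 46: 58→(58−18)÷2=20=t, 48→(48−18)÷2=15=o, 46→(46−18)÷2=14=n.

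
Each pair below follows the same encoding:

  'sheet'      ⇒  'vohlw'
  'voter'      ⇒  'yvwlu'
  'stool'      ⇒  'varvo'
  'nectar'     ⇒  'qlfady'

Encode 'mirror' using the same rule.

ppuyry

A repeating key of period 2 is used — shifts +3, +7 over and over.
On mirror: m+3=p, i+7=p, r+3=u, r+7=y, o+3=r, r+7=y.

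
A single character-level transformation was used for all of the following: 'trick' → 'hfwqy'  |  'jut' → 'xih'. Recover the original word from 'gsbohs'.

senate

Compare letters: t→h is +14, r→f is +14, i→w is +14 — a constant shift. This is a Caesar cipher with shift 14.
Undoing it on gsbohs: g−14=s, s−14=e, b−14=n, o−14=a, h−14=t, s−14=e.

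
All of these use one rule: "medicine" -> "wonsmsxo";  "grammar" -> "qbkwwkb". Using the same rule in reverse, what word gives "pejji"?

Compare letters: m→w is +10, e→o is +10, d→n is +10 — a constant shift. It's a constant shift of +10 (ROT10).
Decoding pejji: p−10=f, e−10=u, j−10=z, j−10=z, i−10=y.

fuzzy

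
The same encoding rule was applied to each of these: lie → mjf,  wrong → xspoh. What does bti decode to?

ash

Compare letters: l→m is +1, i→j is +1, e→f is +1 — a constant shift. It's a constant shift of +1 (ROT1).
Reversing it on bti: b−1=a, t−1=s, i−1=h.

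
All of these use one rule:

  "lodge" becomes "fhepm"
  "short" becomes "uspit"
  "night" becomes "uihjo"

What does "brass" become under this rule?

ttbsc

Two steps: reverse the string, then apply a Caesar shift of +1.
On brass: reverse → ssarb; then shift: s+1=t, s+1=t, a+1=b, r+1=s, b+1=c.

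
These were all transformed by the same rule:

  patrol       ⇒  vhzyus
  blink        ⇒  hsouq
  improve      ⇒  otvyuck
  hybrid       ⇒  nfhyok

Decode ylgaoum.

seating

It's a Vigenère-style cipher with numeric key [6,7]: position i shifts by key[i mod 2].
Decoding ylgaoum: y−6=s, l−7=e, g−6=a, a−7=t, o−6=i, u−7=n, m−6=g.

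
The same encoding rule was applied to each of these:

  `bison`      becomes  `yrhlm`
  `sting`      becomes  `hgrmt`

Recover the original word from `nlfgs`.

mouth

Each pair mirrors across the alphabet (b↔y, i↔r, s↔h): positions sum to 25. This is the alphabet-reversal cipher (Atbash): a becomes z, b becomes y, etc.
Undoing it on nlfgs: n↔m, l↔o, f↔u, g↔t, s↔h.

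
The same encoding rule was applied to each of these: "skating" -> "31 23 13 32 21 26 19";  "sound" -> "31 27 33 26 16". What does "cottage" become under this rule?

s is letter #19 and maps to 31: an offset of 12. Letters become their 1-based position plus 12 (so a→13, b→14, …).
On cottage: c=3→15, o=15→27, t=20→32, t=20→32, a=1→13, g=7→19, e=5→17.

15 27 32 32 13 19 17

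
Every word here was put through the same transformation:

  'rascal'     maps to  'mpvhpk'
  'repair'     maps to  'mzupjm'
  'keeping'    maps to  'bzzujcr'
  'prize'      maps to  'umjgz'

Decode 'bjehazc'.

kitchen

This is an affine cipher: with a=0,…,z=25, each position x becomes (9x+15) mod 26.
Reversing it on bjehazc: b(1)→3·(1−15)≡10=k; j(9)→3·(9−15)≡8=i; e(4)→3·(4−15)≡19=t; h(7)→3·(7−15)≡2=c; a(0)→3·(0−15)≡7=h; z(25)→3·(25−15)≡4=e; c(2)→3·(2−15)≡13=n (all mod 26).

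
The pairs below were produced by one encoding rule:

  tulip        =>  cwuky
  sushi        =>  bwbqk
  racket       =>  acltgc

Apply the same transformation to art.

cac

The shift depends on letter class: consonant t→c is +9, but vowel u→w is +2. Vowels shift forward by 2 and consonants shift forward by 9.
For art: a(vowel)+2=c, r(cons)+9=a, t(cons)+9=c.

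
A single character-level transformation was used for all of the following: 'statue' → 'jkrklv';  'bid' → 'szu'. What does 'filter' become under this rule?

Compare letters: s→j is +17, t→k is +17, a→r is +17 — a constant shift. Every letter moves 17 places later in the alphabet, wrapping around z→a.
On filter: f+17=w, i+17=z, l+17=c, t+17=k, e+17=v, r+17=i.

wzckvi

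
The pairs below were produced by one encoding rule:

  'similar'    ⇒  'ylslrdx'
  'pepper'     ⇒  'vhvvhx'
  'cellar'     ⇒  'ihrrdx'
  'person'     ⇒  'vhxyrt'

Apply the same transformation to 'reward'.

xhcdxj

The shift depends on letter class: consonant s→y is +6, but vowel i→l is +3. Two shifts are in play — +3 for a/e/i/o/u, +6 for every other letter.
On reward: r(cons)+6=x, e(vowel)+3=h, w(cons)+6=c, a(vowel)+3=d, r(cons)+6=x, d(cons)+6=j.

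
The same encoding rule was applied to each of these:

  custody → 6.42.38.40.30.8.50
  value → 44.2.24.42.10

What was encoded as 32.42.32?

c(#3)→6 and u(#21)→42: differences scale by 2, so n = 2·pos + 0. Each letter becomes 2×(its alphabet position, a=1..z=26).
Reversing it on 32.42.32: 32→(32−0)÷2=16=p, 42→(42−0)÷2=21=u, 32→(32−0)÷2=16=p.

pup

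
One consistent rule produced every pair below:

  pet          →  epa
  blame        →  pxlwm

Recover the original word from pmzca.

The output letters match the input read backwards, each shifted +11: pet reversed is tep. Two steps: reverse the string, then apply a Caesar shift of +11.
Undoing it on pmzca: shift back: p−11=e, m−11=b, z−11=o, c−11=r, a−11=p → eborp; then reverse → probe.

probe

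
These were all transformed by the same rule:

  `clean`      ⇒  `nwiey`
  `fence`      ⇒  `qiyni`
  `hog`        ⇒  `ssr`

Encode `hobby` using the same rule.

ssmmj

The shift depends on letter class: consonant c→n is +11, but vowel e→i is +4. Two shifts are in play — +4 for a/e/i/o/u, +11 for every other letter.
On hobby: h(cons)+11=s, o(vowel)+4=s, b(cons)+11=m, b(cons)+11=m, y(cons)+11=j.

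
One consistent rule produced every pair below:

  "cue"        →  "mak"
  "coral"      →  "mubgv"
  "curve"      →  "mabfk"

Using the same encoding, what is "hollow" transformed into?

The shift depends on letter class: consonant c→m is +10, but vowel u→a is +6. The rule splits by letter class: vowels +6, consonants +10.
For hollow: h(cons)+10=r, o(vowel)+6=u, l(cons)+10=v, l(cons)+10=v, o(vowel)+6=u, w(cons)+10=g.

ruvvug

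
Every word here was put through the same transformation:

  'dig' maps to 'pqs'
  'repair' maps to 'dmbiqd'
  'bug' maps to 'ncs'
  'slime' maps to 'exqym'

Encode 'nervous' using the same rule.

The shift depends on letter class: consonant d→p is +12, but vowel i→q is +8. Two shifts are in play — +8 for a/e/i/o/u, +12 for every other letter.
For nervous: n(cons)+12=z, e(vowel)+8=m, r(cons)+12=d, v(cons)+12=h, o(vowel)+8=w, u(vowel)+8=c, s(cons)+12=e.

zmdhwce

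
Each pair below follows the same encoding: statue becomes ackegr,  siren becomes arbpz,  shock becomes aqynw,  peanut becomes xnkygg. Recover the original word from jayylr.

bronze

In statue: s→a is +8, t→c is +9, a→k is +10, t→e is +11 — the shift increases by 1 each position. The shift increases by 1 at each position, starting from +8: 8, 9, 10, ….
Undoing it on jayylr: j−8=b, a−9=r, y−10=o, y−11=n, l−12=z, r−13=e.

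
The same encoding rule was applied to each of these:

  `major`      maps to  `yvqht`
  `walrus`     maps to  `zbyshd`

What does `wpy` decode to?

The output letters match the input read backwards, each shifted +7: major reversed is rojam. Two steps: reverse the string, then apply a Caesar shift of +7.
Decoding wpy: shift back: w−7=p, p−7=i, y−7=r → pir; then reverse → rip.

rip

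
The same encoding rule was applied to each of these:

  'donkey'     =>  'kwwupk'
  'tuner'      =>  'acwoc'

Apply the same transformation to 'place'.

In donkey: d→k is +7, o→w is +8, n→w is +9, k→u is +10 — the shift increases by 1 each position. Each letter shifts forward by (position + 7), i.e. 7, 8, 9, … — the shift grows by one for each successive letter.
Applying it to place: p+7=w, l+8=t, a+9=j, c+10=m, e+11=p.

wtjmp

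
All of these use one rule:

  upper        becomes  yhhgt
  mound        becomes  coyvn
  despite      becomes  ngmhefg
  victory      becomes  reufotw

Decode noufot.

u(20)→y(24) and p(15)→h(7) fit y≡19x+8 (mod 26); the inverse of 19 mod 26 is 11. Each letter's alphabet position (a=0..z=25) is mapped through 19·x+8 mod 26 — an affine cipher.
Undoing it on noufot: n(13)→11·(13−8)≡3=d; o(14)→11·(14−8)≡14=o; u(20)→11·(20−8)≡2=c; f(5)→11·(5−8)≡19=t; o(14)→11·(14−8)≡14=o; t(19)→11·(19−8)≡17=r (all mod 26).

doctor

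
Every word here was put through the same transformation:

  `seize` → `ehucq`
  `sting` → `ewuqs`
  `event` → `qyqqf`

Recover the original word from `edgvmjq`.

Shifts by position in seize: pos 0: s→e (+12), pos 1: e→h (+3), pos 2: i→u (+12), pos 3: z→c (+3) — repeating every 2. The shifts repeat in a cycle of length 2: positions 0,1,… shift by +12, +3, then the pattern repeats.
Reversing it on edgvmjq: e−12=s, d−3=a, g−12=u, v−3=s, m−12=a, j−3=g, q−12=e.

sausage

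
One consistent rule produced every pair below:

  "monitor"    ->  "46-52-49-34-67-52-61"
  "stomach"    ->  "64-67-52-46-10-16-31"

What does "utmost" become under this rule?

70-67-46-52-64-67

m(#13)→46 and o(#15)→52: differences scale by 3, so n = 3·pos + 7. The formula is n = 3×(alphabet index, a=1) + 7.
On utmost: u=21→70, t=20→67, m=13→46, o=15→52, s=19→64, t=20→67.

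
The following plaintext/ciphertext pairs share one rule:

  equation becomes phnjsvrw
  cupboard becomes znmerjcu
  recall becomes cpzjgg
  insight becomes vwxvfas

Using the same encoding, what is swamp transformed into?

e(4)→p(15) and q(16)→h(7) fit y≡21x+9 (mod 26); the inverse of 21 mod 26 is 5. Each letter's alphabet position (a=0..z=25) is mapped through 21·x+9 mod 26 — an affine cipher.
For swamp: s(18)→21·18+9≡23=x; w(22)→21·22+9≡3=d; a(0)→21·0+9≡9=j; m(12)→21·12+9≡1=b; p(15)→21·15+9≡12=m (all mod 26).

xdjbm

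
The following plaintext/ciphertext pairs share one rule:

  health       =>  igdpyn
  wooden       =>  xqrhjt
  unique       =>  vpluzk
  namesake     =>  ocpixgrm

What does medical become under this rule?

Letter i (0-indexed) is shifted by i+1, so successive shifts are 1, 2, 3, ….
Applying it to medical: m+1=n, e+2=g, d+3=g, i+4=m, c+5=h, a+6=g, l+7=s.

nggmhgs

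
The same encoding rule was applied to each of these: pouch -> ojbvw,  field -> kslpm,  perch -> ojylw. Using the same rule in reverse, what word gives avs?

lot

The word is reversed, then every letter is shifted forward by 7.
Reversing it on avs: shift back: a−7=t, v−7=o, s−7=l → tol; then reverse → lot.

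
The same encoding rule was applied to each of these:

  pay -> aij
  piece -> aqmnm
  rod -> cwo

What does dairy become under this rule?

The shift depends on letter class: consonant p→a is +11, but vowel a→i is +8. The rule splits by letter class: vowels +8, consonants +11.
Applying it to dairy: d(cons)+11=o, a(vowel)+8=i, i(vowel)+8=q, r(cons)+11=c, y(cons)+11=j.

oiqcj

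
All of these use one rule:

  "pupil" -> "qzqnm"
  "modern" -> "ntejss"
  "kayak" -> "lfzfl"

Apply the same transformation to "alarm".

Shifts by position in pupil: pos 0: p→q (+1), pos 1: u→z (+5), pos 2: p→q (+1), pos 3: i→n (+5) — repeating every 2. A repeating key of period 2 is used — shifts +1, +5 over and over.
On alarm: a+1=b, l+5=q, a+1=b, r+5=w, m+1=n.

bqbwn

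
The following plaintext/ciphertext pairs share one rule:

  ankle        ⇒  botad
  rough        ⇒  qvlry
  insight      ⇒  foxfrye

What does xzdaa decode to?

a(0)→b(1) and n(13)→o(14) fit y≡7x+1 (mod 26); the inverse of 7 mod 26 is 15. Treating letters as 0–25, the rule is x ↦ 7x + 1 (mod 26).
Reversing it on xzdaa: x(23)→15·(23−1)≡18=s; z(25)→15·(25−1)≡22=w; d(3)→15·(3−1)≡4=e; a(0)→15·(0−1)≡11=l; a(0)→15·(0−1)≡11=l (all mod 26).

swell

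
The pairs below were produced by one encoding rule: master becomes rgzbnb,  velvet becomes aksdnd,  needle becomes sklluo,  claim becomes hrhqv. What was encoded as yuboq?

Letter i (0-indexed) is shifted by i+5, so successive shifts are 5, 6, 7, ….
Reversing it on yuboq: y−5=t, u−6=o, b−7=u, o−8=g, q−9=h.

tough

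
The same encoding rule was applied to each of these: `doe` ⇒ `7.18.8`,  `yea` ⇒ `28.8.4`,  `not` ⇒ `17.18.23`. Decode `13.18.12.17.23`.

d is letter #4 and maps to 7: an offset of 3. Letters become their 1-based position plus 3 (so a→4, b→5, …).
Undoing it on 13.18.12.17.23: 13→(13−3)÷1=10=j, 18→(18−3)÷1=15=o, 12→(12−3)÷1=9=i, 17→(17−3)÷1=14=n, 23→(23−3)÷1=20=t.

joint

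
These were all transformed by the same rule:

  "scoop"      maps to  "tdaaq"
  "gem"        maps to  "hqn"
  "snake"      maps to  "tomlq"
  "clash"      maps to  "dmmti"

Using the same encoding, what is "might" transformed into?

The shift depends on letter class: consonant s→t is +1, but vowel o→a is +12. Vowels shift forward by 12 and consonants shift forward by 1.
For might: m(cons)+1=n, i(vowel)+12=u, g(cons)+1=h, h(cons)+1=i, t(cons)+1=u.

nuhiu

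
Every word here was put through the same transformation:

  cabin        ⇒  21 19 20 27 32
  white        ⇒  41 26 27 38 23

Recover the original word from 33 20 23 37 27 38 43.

obesity

c is letter #3 and maps to 21: an offset of 18. Each letter is replaced by its alphabet position (a=1..z=26) + 18.
Undoing it on 33 20 23 37 27 38 43: 33→(33−18)÷1=15=o, 20→(20−18)÷1=2=b, 23→(23−18)÷1=5=e, 37→(37−18)÷1=19=s, 27→(27−18)÷1=9=i, 38→(38−18)÷1=20=t, 43→(43−18)÷1=25=y.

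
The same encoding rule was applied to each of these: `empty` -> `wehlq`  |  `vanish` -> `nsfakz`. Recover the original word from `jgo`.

Compare letters: e→w is +18, m→e is +18, p→h is +18 — a constant shift. Each letter is shifted forward by 18 in the alphabet (a Caesar shift of +18).
Reversing it on jgo: j−18=r, g−18=o, o−18=w.

row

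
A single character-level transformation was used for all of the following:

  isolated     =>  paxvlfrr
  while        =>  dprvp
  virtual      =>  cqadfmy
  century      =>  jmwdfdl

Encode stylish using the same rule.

In isolated: i→p is +7, s→a is +8, o→x is +9, l→v is +10 — the shift increases by 1 each position. Letter i (0-indexed) is shifted by i+7, so successive shifts are 7, 8, 9, ….
Applying it to stylish: s+7=z, t+8=b, y+9=h, l+10=v, i+11=t, s+12=e, h+13=u.

zbhvteu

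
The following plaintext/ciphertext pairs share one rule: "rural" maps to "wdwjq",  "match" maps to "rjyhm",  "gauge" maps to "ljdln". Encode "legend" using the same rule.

The shift depends on letter class: consonant r→w is +5, but vowel u→d is +9. Vowels shift forward by 9 and consonants shift forward by 5.
For legend: l(cons)+5=q, e(vowel)+9=n, g(cons)+5=l, e(vowel)+9=n, n(cons)+5=s, d(cons)+5=i.

qnlnsi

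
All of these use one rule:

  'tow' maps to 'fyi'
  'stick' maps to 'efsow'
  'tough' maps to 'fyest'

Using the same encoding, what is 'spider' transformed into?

The shift depends on letter class: consonant t→f is +12, but vowel o→y is +10. Vowels shift forward by 10 and consonants shift forward by 12.
Applying it to spider: s(cons)+12=e, p(cons)+12=b, i(vowel)+10=s, d(cons)+12=p, e(vowel)+10=o, r(cons)+12=d.

ebspod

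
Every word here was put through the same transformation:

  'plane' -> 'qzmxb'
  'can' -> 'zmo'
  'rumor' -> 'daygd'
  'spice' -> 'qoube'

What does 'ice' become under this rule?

qou

The output letters match the input read backwards, each shifted +12: plane reversed is enalp. Two steps: reverse the string, then apply a Caesar shift of +12.
On ice: reverse → eci; then shift: e+12=q, c+12=o, i+12=u.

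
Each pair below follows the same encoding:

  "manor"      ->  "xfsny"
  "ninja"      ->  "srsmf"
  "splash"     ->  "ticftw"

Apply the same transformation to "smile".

txrcl

This is an affine cipher: with a=0,…,z=25, each position x becomes (21x+5) mod 26.
On smile: s(18)→21·18+5≡19=t; m(12)→21·12+5≡23=x; i(8)→21·8+5≡17=r; l(11)→21·11+5≡2=c; e(4)→21·4+5≡11=l (all mod 26).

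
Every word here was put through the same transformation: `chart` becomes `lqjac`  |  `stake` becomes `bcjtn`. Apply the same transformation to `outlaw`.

xdcujf

Compare letters: c→l is +9, h→q is +9, a→j is +9 — a constant shift. Every letter moves 9 places later in the alphabet, wrapping around z→a.
For outlaw: o+9=x, u+9=d, t+9=c, l+9=u, a+9=j, w+9=f.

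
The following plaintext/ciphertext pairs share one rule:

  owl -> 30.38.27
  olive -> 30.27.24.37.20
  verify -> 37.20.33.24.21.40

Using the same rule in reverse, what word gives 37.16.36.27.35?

o is letter #15 and maps to 30: an offset of 15. The number is (letter's place in the alphabet, a=1) + 15.
Reversing it on 37.16.36.27.35: 37→(37−15)÷1=22=v, 16→(16−15)÷1=1=a, 36→(36−15)÷1=21=u, 27→(27−15)÷1=12=l, 35→(35−15)÷1=20=t.

vault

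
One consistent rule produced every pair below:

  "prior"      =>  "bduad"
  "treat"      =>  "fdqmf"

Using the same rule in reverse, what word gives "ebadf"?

Compare letters: p→b is +12, r→d is +12, i→u is +12 — a constant shift. Each letter is shifted forward by 12 in the alphabet (a Caesar shift of +12).
Reversing it on ebadf: e−12=s, b−12=p, a−12=o, d−12=r, f−12=t.

sport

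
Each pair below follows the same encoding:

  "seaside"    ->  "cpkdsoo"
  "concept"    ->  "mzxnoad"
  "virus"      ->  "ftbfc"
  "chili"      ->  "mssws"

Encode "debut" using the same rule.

nplfd

Shifts by position in seaside: pos 0: s→c (+10), pos 1: e→p (+11), pos 2: a→k (+10), pos 3: s→d (+11) — repeating every 2. The shifts repeat in a cycle of length 2: positions 0,1,… shift by +10, +11, then the pattern repeats.
For debut: d+10=n, e+11=p, b+10=l, u+11=f, t+10=d.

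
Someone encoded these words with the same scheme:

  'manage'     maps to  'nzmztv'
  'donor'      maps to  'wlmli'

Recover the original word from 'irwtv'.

Each pair mirrors across the alphabet (m↔n, a↔z, n↔m): positions sum to 25. Each letter is replaced by its mirror in the alphabet: a↔z, b↔y, c↔x, and so on (the Atbash cipher).
Undoing it on irwtv: i↔r, r↔i, w↔d, t↔g, v↔e.

ridge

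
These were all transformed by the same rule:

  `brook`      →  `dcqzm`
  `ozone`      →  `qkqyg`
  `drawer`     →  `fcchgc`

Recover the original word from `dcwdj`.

brush

Shifts by position in brook: pos 0: b→d (+2), pos 1: r→c (+11), pos 2: o→q (+2), pos 3: o→z (+11) — repeating every 2. A repeating key of period 2 is used — shifts +2, +11 over and over.
Reversing it on dcwdj: d−2=b, c−11=r, w−2=u, d−11=s, j−2=h.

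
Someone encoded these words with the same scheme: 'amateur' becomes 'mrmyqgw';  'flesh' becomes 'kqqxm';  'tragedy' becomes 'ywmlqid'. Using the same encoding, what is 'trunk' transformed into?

ywgsp

The shift depends on letter class: consonant m→r is +5, but vowel a→m is +12. The rule splits by letter class: vowels +12, consonants +5.
Applying it to trunk: t(cons)+5=y, r(cons)+5=w, u(vowel)+12=g, n(cons)+5=s, k(cons)+5=p.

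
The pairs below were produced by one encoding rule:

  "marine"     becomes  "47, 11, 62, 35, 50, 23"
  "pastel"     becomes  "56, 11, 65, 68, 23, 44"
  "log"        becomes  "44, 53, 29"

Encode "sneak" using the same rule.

65, 50, 23, 11, 41

The formula is n = 3×(alphabet index, a=1) + 8.
Applying it to sneak: s=19→65, n=14→50, e=5→23, a=1→11, k=11→41.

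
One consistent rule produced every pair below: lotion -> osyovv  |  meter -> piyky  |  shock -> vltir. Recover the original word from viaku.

In lotion: l→o is +3, o→s is +4, t→y is +5, i→o is +6 — the shift increases by 1 each position. Letter i (0-indexed) is shifted by i+3, so successive shifts are 3, 4, 5, ….
Reversing it on viaku: v−3=s, i−4=e, a−5=v, k−6=e, u−7=n.

seven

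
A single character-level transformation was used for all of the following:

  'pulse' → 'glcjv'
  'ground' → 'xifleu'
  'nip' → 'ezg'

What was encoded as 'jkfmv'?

stove

Compare letters: p→g is +17, u→l is +17, l→c is +17 — a constant shift. This is a Caesar cipher with shift 17.
Undoing it on jkfmv: j−17=s, k−17=t, f−17=o, m−17=v, v−17=e.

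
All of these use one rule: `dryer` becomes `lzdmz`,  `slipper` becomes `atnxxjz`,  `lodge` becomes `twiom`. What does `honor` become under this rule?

pwswz

A repeating key of period 3 is used — shifts +8, +8, +5 over and over.
On honor: h+8=p, o+8=w, n+5=s, o+8=w, r+8=z.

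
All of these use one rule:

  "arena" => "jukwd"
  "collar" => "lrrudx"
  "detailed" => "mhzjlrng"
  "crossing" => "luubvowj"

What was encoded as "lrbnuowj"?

Shifts by position in arena: pos 0: a→j (+9), pos 1: r→u (+3), pos 2: e→k (+6), pos 3: n→w (+9), pos 4: a→d (+3) — repeating every 3. A repeating key of period 3 is used — shifts +9, +3, +6 over and over.
Decoding lrbnuowj: l−9=c, r−3=o, b−6=v, n−9=e, u−3=r, o−6=i, w−9=n, j−3=g.

covering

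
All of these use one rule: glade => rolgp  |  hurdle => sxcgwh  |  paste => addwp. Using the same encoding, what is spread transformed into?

A repeating key of period 2 is used — shifts +11, +3 over and over.
On spread: s+11=d, p+3=s, r+11=c, e+3=h, a+11=l, d+3=g.

dschlg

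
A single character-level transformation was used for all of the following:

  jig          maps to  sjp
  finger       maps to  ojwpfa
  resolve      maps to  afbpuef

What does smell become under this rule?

bvfuu

The shift depends on letter class: consonant j→s is +9, but vowel i→j is +1. Two shifts are in play — +1 for a/e/i/o/u, +9 for every other letter.
On smell: s(cons)+9=b, m(cons)+9=v, e(vowel)+1=f, l(cons)+9=u, l(cons)+9=u.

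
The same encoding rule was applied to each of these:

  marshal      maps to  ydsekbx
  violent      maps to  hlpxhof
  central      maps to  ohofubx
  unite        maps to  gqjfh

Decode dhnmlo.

It's a Vigenère-style cipher with numeric key [12,3,1]: position i shifts by key[i mod 3].
Reversing it on dhnmlo: d−12=r, h−3=e, n−1=m, m−12=a, l−3=i, o−1=n.

remain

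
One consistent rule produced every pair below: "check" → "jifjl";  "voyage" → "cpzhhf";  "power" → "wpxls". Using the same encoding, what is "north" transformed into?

Shifts by position in check: pos 0: c→j (+7), pos 1: h→i (+1), pos 2: e→f (+1), pos 3: c→j (+7), pos 4: k→l (+1) — repeating every 3. A repeating key of period 3 is used — shifts +7, +1, +1 over and over.
Applying it to north: n+7=u, o+1=p, r+1=s, t+7=a, h+1=i.

upsai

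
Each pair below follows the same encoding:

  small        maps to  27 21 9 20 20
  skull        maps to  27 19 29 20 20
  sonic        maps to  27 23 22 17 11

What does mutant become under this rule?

21 29 28 9 22 28

s is letter #19 and maps to 27: an offset of 8. Letters become their 1-based position plus 8 (so a→9, b→10, …).
For mutant: m=13→21, u=21→29, t=20→28, a=1→9, n=14→22, t=20→28.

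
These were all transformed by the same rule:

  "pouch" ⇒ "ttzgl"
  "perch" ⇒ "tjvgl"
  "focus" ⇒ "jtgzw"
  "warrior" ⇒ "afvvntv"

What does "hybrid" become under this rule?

lcfvnh

The shift depends on letter class: consonant p→t is +4, but vowel o→t is +5. Vowels shift forward by 5 and consonants shift forward by 4.
Applying it to hybrid: h(cons)+4=l, y(cons)+4=c, b(cons)+4=f, r(cons)+4=v, i(vowel)+5=n, d(cons)+4=h.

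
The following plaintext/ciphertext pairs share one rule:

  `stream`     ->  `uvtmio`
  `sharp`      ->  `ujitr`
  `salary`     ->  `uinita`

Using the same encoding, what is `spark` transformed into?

Vowels shift forward by 8 and consonants shift forward by 2.
Applying it to spark: s(cons)+2=u, p(cons)+2=r, a(vowel)+8=i, r(cons)+2=t, k(cons)+2=m.

uritm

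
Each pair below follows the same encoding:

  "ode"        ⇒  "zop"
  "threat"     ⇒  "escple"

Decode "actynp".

Compare letters: o→z is +11, d→o is +11, e→p is +11 — a constant shift. Every letter moves 11 places later in the alphabet, wrapping around z→a.
Reversing it on actynp: a−11=p, c−11=r, t−11=i, y−11=n, n−11=c, p−11=e.

prince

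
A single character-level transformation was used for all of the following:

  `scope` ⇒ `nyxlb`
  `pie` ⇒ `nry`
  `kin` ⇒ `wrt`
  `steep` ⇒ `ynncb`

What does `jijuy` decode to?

plaza

Two steps: reverse the string, then apply a Caesar shift of +9.
Reversing it on jijuy: shift back: j−9=a, i−9=z, j−9=a, u−9=l, y−9=p → azalp; then reverse → plaza.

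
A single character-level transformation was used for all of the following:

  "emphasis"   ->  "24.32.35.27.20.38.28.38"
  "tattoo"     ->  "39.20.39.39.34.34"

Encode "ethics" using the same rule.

24.39.27.28.22.38

e is letter #5 and maps to 24: an offset of 19. Each letter is replaced by its alphabet position (a=1..z=26) + 19.
On ethics: e=5→24, t=20→39, h=8→27, i=9→28, c=3→22, s=19→38.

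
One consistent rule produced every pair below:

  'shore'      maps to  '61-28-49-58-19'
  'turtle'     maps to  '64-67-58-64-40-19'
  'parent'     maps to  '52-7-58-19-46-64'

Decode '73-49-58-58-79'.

worry

The formula is n = 3×(alphabet index, a=1) + 4.
Undoing it on 73-49-58-58-79: 73→(73−4)÷3=23=w, 49→(49−4)÷3=15=o, 58→(58−4)÷3=18=r, 58→(58−4)÷3=18=r, 79→(79−4)÷3=25=y.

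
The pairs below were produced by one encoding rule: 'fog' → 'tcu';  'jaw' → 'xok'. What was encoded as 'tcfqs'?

Compare letters: f→t is +14, o→c is +14, g→u is +14 — a constant shift. This is a Caesar cipher with shift 14.
Reversing it on tcfqs: t−14=f, c−14=o, f−14=r, q−14=c, s−14=e.

force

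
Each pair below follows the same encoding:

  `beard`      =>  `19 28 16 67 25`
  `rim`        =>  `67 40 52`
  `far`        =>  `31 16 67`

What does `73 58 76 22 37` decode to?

b(#2)→19 and e(#5)→28: differences scale by 3, so n = 3·pos + 13. Each letter becomes 3×(its alphabet position, a=1..z=26) + 13.
Reversing it on 73 58 76 22 37: 73→(73−13)÷3=20=t, 58→(58−13)÷3=15=o, 76→(76−13)÷3=21=u, 22→(22−13)÷3=3=c, 37→(37−13)÷3=8=h.

touch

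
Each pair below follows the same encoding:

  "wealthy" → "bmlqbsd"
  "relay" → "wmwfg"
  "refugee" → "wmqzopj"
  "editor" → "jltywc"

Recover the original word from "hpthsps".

Shifts by position in wealthy: pos 0: w→b (+5), pos 1: e→m (+8), pos 2: a→l (+11), pos 3: l→q (+5), pos 4: t→b (+8), pos 5: h→s (+11) — repeating every 3. It's a Vigenère-style cipher with numeric key [5,8,11]: position i shifts by key[i mod 3].
Decoding hpthsps: h−5=c, p−8=h, t−11=i, h−5=c, s−8=k, p−11=e, s−5=n.

chicken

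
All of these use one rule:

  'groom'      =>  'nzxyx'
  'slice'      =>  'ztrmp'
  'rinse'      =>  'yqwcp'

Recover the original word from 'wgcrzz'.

python

In groom: g→n is +7, r→z is +8, o→x is +9, o→y is +10 — the shift increases by 1 each position. The shift increases by 1 at each position, starting from +7: 7, 8, 9, ….
Undoing it on wgcrzz: w−7=p, g−8=y, c−9=t, r−10=h, z−11=o, z−12=n.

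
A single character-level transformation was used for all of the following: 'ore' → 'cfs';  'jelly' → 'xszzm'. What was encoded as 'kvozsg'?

It's a constant shift of +14 (ROT14).
Decoding kvozsg: k−14=w, v−14=h, o−14=a, z−14=l, s−14=e, g−14=s.

whales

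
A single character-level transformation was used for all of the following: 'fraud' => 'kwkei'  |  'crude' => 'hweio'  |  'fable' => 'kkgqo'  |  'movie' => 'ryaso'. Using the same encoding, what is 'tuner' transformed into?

yesow

The shift depends on letter class: consonant f→k is +5, but vowel a→k is +10. Two shifts are in play — +10 for a/e/i/o/u, +5 for every other letter.
For tuner: t(cons)+5=y, u(vowel)+10=e, n(cons)+5=s, e(vowel)+10=o, r(cons)+5=w.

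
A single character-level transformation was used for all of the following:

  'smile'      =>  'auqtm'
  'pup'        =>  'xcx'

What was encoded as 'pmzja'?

herbs

Compare letters: s→a is +8, m→u is +8, i→q is +8 — a constant shift. This is a Caesar cipher with shift 8.
Reversing it on pmzja: p−8=h, m−8=e, z−8=r, j−8=b, a−8=s.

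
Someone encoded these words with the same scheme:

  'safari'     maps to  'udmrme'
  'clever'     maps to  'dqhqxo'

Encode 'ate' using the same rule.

qfm

The output letters match the input read backwards, each shifted +12: safari reversed is irafas. Two steps: reverse the string, then apply a Caesar shift of +12.
Applying it to ate: reverse → eta; then shift: e+12=q, t+12=f, a+12=m.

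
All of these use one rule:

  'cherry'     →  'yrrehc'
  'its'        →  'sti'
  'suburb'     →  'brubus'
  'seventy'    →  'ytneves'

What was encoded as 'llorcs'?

scroll

The output letters match the input read backwards: cherry reversed is yrrehc. The word is simply reversed.
Reversing it on llorcs: then reverse → scroll.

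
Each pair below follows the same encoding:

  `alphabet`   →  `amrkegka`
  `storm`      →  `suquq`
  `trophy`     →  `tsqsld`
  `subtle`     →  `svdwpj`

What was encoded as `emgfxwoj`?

In alphabet: a→a is +0, l→m is +1, p→r is +2, h→k is +3 — the shift increases by 1 each position. Letter i (0-indexed) is shifted by i+0, so successive shifts are 0, 1, 2, ….
Undoing it on emgfxwoj: e−0=e, m−1=l, g−2=e, f−3=c, x−4=t, w−5=r, o−6=i, j−7=c.

electric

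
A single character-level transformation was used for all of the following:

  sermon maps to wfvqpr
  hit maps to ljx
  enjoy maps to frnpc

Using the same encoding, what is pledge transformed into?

tpfhkf

Two shifts are in play — +1 for a/e/i/o/u, +4 for every other letter.
Applying it to pledge: p(cons)+4=t, l(cons)+4=p, e(vowel)+1=f, d(cons)+4=h, g(cons)+4=k, e(vowel)+1=f.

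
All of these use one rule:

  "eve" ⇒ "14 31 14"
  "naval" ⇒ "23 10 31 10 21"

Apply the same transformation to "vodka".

e is letter #5 and maps to 14: an offset of 9. The number is (letter's place in the alphabet, a=1) + 9.
On vodka: v=22→31, o=15→24, d=4→13, k=11→20, a=1→10.

31 24 13 20 10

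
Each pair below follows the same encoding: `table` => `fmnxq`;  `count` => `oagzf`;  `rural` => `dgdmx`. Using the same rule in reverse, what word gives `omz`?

Compare letters: t→f is +12, a→m is +12, b→n is +12 — a constant shift. Each letter is shifted forward by 12 in the alphabet (a Caesar shift of +12).
Decoding omz: o−12=c, m−12=a, z−12=n.

can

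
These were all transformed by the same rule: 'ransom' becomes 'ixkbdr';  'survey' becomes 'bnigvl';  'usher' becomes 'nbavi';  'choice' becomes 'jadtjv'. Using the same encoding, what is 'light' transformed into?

ythau

r(17)→i(8) and a(0)→x(23) fit y≡19x+23 (mod 26); the inverse of 19 mod 26 is 11. Treating letters as 0–25, the rule is x ↦ 19x + 23 (mod 26).
Applying it to light: l(11)→19·11+23≡24=y; i(8)→19·8+23≡19=t; g(6)→19·6+23≡7=h; h(7)→19·7+23≡0=a; t(19)→19·19+23≡20=u (all mod 26).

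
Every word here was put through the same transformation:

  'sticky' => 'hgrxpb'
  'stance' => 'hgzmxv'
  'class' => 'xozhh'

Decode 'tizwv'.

Each pair mirrors across the alphabet (s↔h, t↔g, i↔r): positions sum to 25. Letters are reflected about the middle of the alphabet (position → 25−position): Atbash.
Undoing it on tizwv: t↔g, i↔r, z↔a, w↔d, v↔e.

grade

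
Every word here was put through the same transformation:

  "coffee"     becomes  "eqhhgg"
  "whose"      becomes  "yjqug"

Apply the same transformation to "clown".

enqyp

Compare letters: c→e is +2, o→q is +2, f→h is +2 — a constant shift. It's a constant shift of +2 (ROT2).
For clown: c+2=e, l+2=n, o+2=q, w+2=y, n+2=p.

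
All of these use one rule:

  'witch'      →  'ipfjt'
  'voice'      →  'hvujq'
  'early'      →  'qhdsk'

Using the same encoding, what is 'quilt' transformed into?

cbusf

Shifts by position in witch: pos 0: w→i (+12), pos 1: i→p (+7), pos 2: t→f (+12), pos 3: c→j (+7) — repeating every 2. It's a Vigenère-style cipher with numeric key [12,7]: position i shifts by key[i mod 2].
Applying it to quilt: q+12=c, u+7=b, i+12=u, l+7=s, t+12=f.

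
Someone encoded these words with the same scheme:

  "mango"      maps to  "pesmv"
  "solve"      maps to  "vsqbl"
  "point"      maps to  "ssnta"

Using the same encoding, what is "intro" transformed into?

lryxv

Letter i (0-indexed) is shifted by i+3, so successive shifts are 3, 4, 5, ….
Applying it to intro: i+3=l, n+4=r, t+5=y, r+6=x, o+7=v.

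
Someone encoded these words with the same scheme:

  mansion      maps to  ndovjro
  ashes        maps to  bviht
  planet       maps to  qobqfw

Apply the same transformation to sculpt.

Shifts by position in mansion: pos 0: m→n (+1), pos 1: a→d (+3), pos 2: n→o (+1), pos 3: s→v (+3) — repeating every 2. A repeating key of period 2 is used — shifts +1, +3 over and over.
For sculpt: s+1=t, c+3=f, u+1=v, l+3=o, p+1=q, t+3=w.

tfvoqw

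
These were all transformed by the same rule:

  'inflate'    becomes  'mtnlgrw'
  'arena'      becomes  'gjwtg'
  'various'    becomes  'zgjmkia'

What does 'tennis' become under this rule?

rwttma

i(8)→m(12) and n(13)→t(19) fit y≡17x+6 (mod 26); the inverse of 17 mod 26 is 23. Each letter's alphabet position (a=0..z=25) is mapped through 17·x+6 mod 26 — an affine cipher.
Applying it to tennis: t(19)→17·19+6≡17=r; e(4)→17·4+6≡22=w; n(13)→17·13+6≡19=t; n(13)→17·13+6≡19=t; i(8)→17·8+6≡12=m; s(18)→17·18+6≡0=a (all mod 26).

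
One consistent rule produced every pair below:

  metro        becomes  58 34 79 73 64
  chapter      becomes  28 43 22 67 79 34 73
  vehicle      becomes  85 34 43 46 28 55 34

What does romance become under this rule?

73 64 58 22 61 28 34

m(#13)→58 and e(#5)→34: differences scale by 3, so n = 3·pos + 19. Each letter becomes 3×(its alphabet position, a=1..z=26) + 19.
Applying it to romance: r=18→73, o=15→64, m=13→58, a=1→22, n=14→61, c=3→28, e=5→34.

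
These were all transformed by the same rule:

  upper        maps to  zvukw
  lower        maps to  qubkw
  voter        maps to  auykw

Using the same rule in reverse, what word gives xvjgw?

Shifts by position in upper: pos 0: u→z (+5), pos 1: p→v (+6), pos 2: p→u (+5), pos 3: e→k (+6) — repeating every 2. A repeating key of period 2 is used — shifts +5, +6 over and over.
Undoing it on xvjgw: x−5=s, v−6=p, j−5=e, g−6=a, w−5=r.

spear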